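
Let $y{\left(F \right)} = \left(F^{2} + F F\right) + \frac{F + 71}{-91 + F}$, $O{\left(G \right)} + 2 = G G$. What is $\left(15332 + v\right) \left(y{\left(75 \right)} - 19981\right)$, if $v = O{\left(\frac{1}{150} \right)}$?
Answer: $- \frac{2679722332769}{20000} \approx -1.3399 \cdot 10^{8}$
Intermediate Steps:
$O{\left(G \right)} = -2 + G^{2}$ ($O{\left(G \right)} = -2 + G G = -2 + G^{2}$)
$v = - \frac{44999}{22500}$ ($v = -2 + \left(\frac{1}{150}\right)^{2} = -2 + \frac{1}{22500} = - \frac{44999}{22500} \approx -2.0$)
$y{\left(F \right)} = 2 F^{2} + \frac{71 + F}{-91 + F}$ ($y{\left(F \right)} = \left(F^{2} + F^{2}\right) + \frac{71 + F}{-91 + F} = 2 F^{2} + \frac{71 + F}{-91 + F}$)
$\left(15332 + v\right) \left(y{\left(75 \right)} - 19981\right) = \left(15332 - \frac{44999}{22500}\right) \left(\frac{71 + 75 - 182 \cdot 75^{2} + 2 \cdot 75^{3}}{-91 + 75} - 19981\right) = \frac{344925001 \left(\frac{71 + 75 - 1023750 + 2 \cdot 421875}{-16} - 19981\right)}{22500} = \frac{344925001 \left(- \frac{71 + 75 - 1023750 + 843750}{16} - 19981\right)}{22500} = \frac{344925001 \left(\left(- \frac{1}{16}\right) \left(-179854\right) - 19981\right)}{22500} = \frac{344925001 \left(\frac{89927}{8} - 19981\right)}{22500} = \frac{344925001}{22500} \left(- \frac{69921}{8}\right) = - \frac{2679722332769}{20000}$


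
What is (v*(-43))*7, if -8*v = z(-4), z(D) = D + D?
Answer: -301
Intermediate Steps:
z(D) = 2*D
v = 1 (v = -(-4)/4 = -1/8*(-8) = 1)
(v*(-43))*7 = (1*(-43))*7 = -43*7 = -301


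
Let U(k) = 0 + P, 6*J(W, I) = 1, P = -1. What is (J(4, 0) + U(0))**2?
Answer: 25/36 ≈ 0.69444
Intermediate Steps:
J(W, I) = 1/6 (J(W, I) = (1/6)*1 = 1/6)
U(k) = -1 (U(k) = 0 - 1 = -1)
(J(4, 0) + U(0))**2 = (1/6 - 1)**2 = (-5/6)**2 = 25/36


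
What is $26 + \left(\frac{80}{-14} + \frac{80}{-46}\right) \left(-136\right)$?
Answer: $\frac{167386}{161} \approx 1039.7$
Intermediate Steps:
$26 + \left(\frac{80}{-14} + \frac{80}{-46}\right) \left(-136\right) = 26 + \left(80 \left(- \frac{1}{14}\right) + 80 \left(- \frac{1}{46}\right)\right) \left(-136\right) = 26 + \left(- \frac{40}{7} - \frac{40}{23}\right) \left(-136\right) = 26 - - \frac{163200}{161} = 26 + \frac{163200}{161} = \frac{167386}{161}$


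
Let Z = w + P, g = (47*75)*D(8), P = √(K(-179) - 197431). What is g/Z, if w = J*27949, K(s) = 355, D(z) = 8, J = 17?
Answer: 2679750120/45150312953 - 11280*I*√49269/45150312953 ≈ 0.059352 - 5.5454e-5*I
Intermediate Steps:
P = 2*I*√49269 (P = √(355 - 197431) = √(-197076) = 2*I*√49269 ≈ 443.93*I)
w = 475133 (w = 17*27949 = 475133)
g = 28200 (g = (47*75)*8 = 3525*8 = 28200)
Z = 475133 + 2*I*√49269 ≈ 4.7513e+5 + 443.93*I
g/Z = 28200/(475133 + 2*I*√49269)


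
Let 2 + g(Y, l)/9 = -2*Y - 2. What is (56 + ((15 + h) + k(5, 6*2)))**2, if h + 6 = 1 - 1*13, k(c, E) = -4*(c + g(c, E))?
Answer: 288369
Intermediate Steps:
g(Y, l) = -36 - 18*Y (g(Y, l) = -18 + 9*(-2*Y - 2) = -18 + 9*(-2 - 2*Y) = -18 + (-18 - 18*Y) = -36 - 18*Y)
k(c, E) = 144 + 68*c (k(c, E) = -4*(c + (-36 - 18*c)) = -4*(-36 - 17*c) = 144 + 68*c)
h = -18 (h = -6 + (1 - 1*13) = -6 + (1 - 13) = -6 - 12 = -18)
(56 + ((15 + h) + k(5, 6*2)))**2 = (56 + ((15 - 18) + (144 + 68*5)))**2 = (56 + (-3 + (144 + 340)))**2 = (56 + (-3 + 484))**2 = (56 + 481)**2 = 537**2 = 288369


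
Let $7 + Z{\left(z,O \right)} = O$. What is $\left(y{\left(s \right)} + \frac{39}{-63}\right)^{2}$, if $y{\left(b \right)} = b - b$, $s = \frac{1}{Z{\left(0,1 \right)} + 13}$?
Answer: $\frac{169}{441} \approx 0.38322$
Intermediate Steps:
$Z{\left(z,O \right)} = -7 + O$
$s = \frac{1}{7}$ ($s = \frac{1}{\left(-7 + 1\right) + 13} = \frac{1}{-6 + 13} = \frac{1}{7} \approx 0.14286$)
$y{\left(b \right)} = 0$
$\left(y{\left(s \right)} + \frac{39}{-63}\right)^{2} = \left(0 + \frac{39}{-63}\right)^{2} = \left(0 + 39 \left(- \frac{1}{63}\right)\right)^{2} = \left(0 - \frac{13}{21}\right)^{2} = \left(- \frac{13}{21}\right)^{2} = \frac{169}{441}$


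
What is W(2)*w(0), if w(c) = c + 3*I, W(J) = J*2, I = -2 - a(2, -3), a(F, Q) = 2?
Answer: -48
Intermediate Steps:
I = -4 (I = -2 - 1*2 = -2 - 2 = -4)
W(J) = 2*J
w(c) = -12 + c (w(c) = c + 3*(-4) = c - 12 = -12 + c)
W(2)*w(0) = (2*2)*(-12 + 0) = 4*(-12) = -48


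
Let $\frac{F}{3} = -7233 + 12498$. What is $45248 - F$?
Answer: $29453$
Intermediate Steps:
$F = 15795$ ($F = 3 \left(-7233 + 12498\right) = 3 \cdot 5265 = 15795$)
$45248 - F = 45248 - 15795 = 29453$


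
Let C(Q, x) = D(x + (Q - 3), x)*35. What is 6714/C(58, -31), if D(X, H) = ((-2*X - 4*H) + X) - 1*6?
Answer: 3357/1645 ≈ 2.0407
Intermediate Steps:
D(X, H) = -6 - X - 4*H (D(X, H) = ((-4*H - 2*X) + X) - 6 = (-X - 4*H) - 6 = -6 - X - 4*H)
C(Q, x) = -105 - 175*x - 35*Q (C(Q, x) = (-6 - (x + (Q - 3)) - 4*x)*35 = (-6 - (x + (-3 + Q)) - 4*x)*35 = (-6 - (-3 + Q + x) - 4*x)*35 = (-6 + (3 - Q - x) - 4*x)*35 = (-3 - Q - 5*x)*35 = -105 - 175*x - 35*Q)
6714/C(58, -31) = 6714/(-105 - 175*(-31) - 35*58) = 6714/(-105 + 5425 - 2030) = 6714/3290 = 6714*(1/3290) = 3357/1645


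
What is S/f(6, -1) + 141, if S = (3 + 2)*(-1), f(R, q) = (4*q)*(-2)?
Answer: 1123/8 ≈ 140.38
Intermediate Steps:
f(R, q) = -8*q
S = -5 (S = 5*(-1) = -5)
S/f(6, -1) + 141 = -5/(-8*(-1)) + 141 = -5/8 + 141 = 1123/8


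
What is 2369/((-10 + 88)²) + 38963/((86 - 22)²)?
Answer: 61688579/6230016 ≈ 9.9018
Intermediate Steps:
2369/((-10 + 88)²) + 38963/((86 - 22)²) = 2369/(78²) + 38963/(64²) = 2369/6084 + 38963/4096 = 61688579/6230016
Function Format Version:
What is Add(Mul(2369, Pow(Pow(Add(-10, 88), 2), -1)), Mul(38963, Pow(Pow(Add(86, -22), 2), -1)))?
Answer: Rational(61688579, 6230016) ≈ 9.9018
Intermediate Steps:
Add(Mul(2369, Pow(Pow(Add(-10, 88), 2), -1)), Mul(38963, Pow(Pow(Add(86, -22), 2), -1))) = Add(Mul(2369, Pow(Pow(78, 2), -1)), Mul(38963, Pow(Pow(64, 2), -1))) = Add(Mul(2369, Pow(6084, -1)), Mul(38963, Pow(4096, -1))) = Add(Mul(2369, Rational(1, 6084)), Mul(38963, Rational(1, 4096))) = Add(Rational(2369, 6084), Rational(38963, 4096)) = Rational(61688579, 6230016)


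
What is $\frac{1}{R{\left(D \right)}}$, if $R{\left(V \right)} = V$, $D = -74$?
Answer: $- \frac{1}{74} \approx -0.013514$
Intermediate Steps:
$\frac{1}{R{\left(D \right)}} = \frac{1}{-74} = - \frac{1}{74}$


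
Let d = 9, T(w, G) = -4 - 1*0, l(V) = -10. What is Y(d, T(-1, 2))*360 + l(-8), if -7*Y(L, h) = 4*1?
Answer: -1510/7 ≈ -215.71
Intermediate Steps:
T(w, G) = -4 (T(w, G) = -4 + 0 = -4)
Y(L, h) = -4/7
Y(d, T(-1, 2))*360 + l(-8) = -4/7*360 - 10 = -1440/7 - 10 = -1510/7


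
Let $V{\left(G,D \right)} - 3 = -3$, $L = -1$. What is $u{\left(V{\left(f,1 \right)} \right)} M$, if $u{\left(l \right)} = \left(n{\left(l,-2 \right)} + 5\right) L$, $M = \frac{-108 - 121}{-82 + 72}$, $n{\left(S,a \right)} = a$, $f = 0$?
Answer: $- \frac{687}{10} \approx -68.7$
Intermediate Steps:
$V{\left(G,D \right)} = 0$ ($V{\left(G,D \right)} = 3 - 3 = 0$)
$M = \frac{229}{10}$ ($M = - \frac{229}{-10} = \left(-229\right) \left(- \frac{1}{10}\right) = \frac{229}{10} \approx 22.9$)
$u{\left(l \right)} = -3$ ($u{\left(l \right)} = \left(-2 + 5\right) \left(-1\right) = 3 \left(-1\right) = -3$)
$u{\left(V{\left(f,1 \right)} \right)} M = \left(-3\right) \frac{229}{10} = - \frac{687}{10}$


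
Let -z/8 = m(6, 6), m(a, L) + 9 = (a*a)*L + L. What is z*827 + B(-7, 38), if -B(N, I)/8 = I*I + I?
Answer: -1421064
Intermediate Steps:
m(a, L) = -9 + L + L*a² (m(a, L) = -9 + ((a*a)*L + L) = -9 + (a²*L + L) = -9 + (L*a² + L) = -9 + (L + L*a²) = -9 + L + L*a²)
B(N, I) = -8*I - 8*I² (B(N, I) = -8*(I*I + I) = -8*(I² + I) = -8*(I + I²) = -8*I - 8*I²)
z = -1704 (z = -8*(-9 + 6 + 6*6²) = -8*(-9 + 6 + 6*36) = -8*(-9 + 6 + 216) = -8*213 = -1704)
z*827 + B(-7, 38) = -1704*827 - 8*38*(1 + 38) = -1409208 - 8*38*39 = -1409208 - 11856 = -1421064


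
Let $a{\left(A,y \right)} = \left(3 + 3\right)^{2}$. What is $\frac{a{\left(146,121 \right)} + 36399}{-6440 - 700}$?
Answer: $- \frac{347}{68} \approx -5.1029$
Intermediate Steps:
$a{\left(A,y \right)} = 36$ ($a{\left(A,y \right)} = 6^{2} = 36$)
$\frac{a{\left(146,121 \right)} + 36399}{-6440 - 700} = \frac{36 + 36399}{-6440 - 700} = \frac{36435}{-7140} = 36435 \left(- \frac{1}{7140}\right) = - \frac{347}{68}$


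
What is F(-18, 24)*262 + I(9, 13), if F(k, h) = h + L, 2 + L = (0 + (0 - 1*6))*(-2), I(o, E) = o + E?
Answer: 8930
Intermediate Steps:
I(o, E) = E + o
L = 10 (L = -2 + (0 + (0 - 1*6))*(-2) = -2 + (0 + (0 - 6))*(-2) = -2 + (0 - 6)*(-2) = -2 - 6*(-2) = -2 + 12 = 10)
F(k, h) = 10 + h (F(k, h) = h + 10 = 10 + h)
F(-18, 24)*262 + I(9, 13) = (10 + 24)*262 + (13 + 9) = 34*262 + 22 = 8908 + 22 = 8930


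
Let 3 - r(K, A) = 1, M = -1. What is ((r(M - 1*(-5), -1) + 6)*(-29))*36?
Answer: -8352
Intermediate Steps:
r(K, A) = 2 (r(K, A) = 3 - 1*1 = 3 - 1 = 2)
((r(M - 1*(-5), -1) + 6)*(-29))*36 = ((2 + 6)*(-29))*36 = (8*(-29))*36 = -232*36 = -8352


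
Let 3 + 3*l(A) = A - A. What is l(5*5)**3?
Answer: -1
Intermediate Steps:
l(A) = -1 (l(A) = -1 + (A - A)/3 = -1 + (1/3)*0 = -1 + 0 = -1)
l(5*5)**3 = (-1)**3 = -1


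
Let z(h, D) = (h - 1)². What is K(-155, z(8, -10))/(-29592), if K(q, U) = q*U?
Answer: 7595/29592 ≈ 0.25666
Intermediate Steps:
z(h, D) = (-1 + h)²
K(q, U) = U*q
K(-155, z(8, -10))/(-29592) = ((-1 + 8)²*(-155))/(-29592) = (7²*(-155))*(-1/29592) = (49*(-155))*(-1/29592) = -7595*(-1/29592) = 7595/29592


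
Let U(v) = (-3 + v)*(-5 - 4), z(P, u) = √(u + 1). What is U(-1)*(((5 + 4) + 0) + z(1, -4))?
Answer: 324 + 36*I*√3 ≈ 324.0 + 62.354*I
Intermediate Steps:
z(P, u) = √(1 + u)
U(v) = 27 - 9*v (U(v) = (-3 + v)*(-9) = 27 - 9*v)
U(-1)*(((5 + 4) + 0) + z(1, -4)) = (27 - 9*(-1))*(((5 + 4) + 0) + √(1 - 4)) = (27 + 9)*((9 + 0) + √(-3)) = 36*(9 + I*√3) = 324 + 36*I*√3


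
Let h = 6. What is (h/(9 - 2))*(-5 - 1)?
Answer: -36/7 ≈ -5.1429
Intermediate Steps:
(h/(9 - 2))*(-5 - 1) = (6/(9 - 2))*(-5 - 1) = (6/7)*(-6) = -36/7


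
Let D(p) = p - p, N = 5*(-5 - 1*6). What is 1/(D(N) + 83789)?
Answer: 1/83789 ≈ 1.1935e-5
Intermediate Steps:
N = -55 (N = 5*(-5 - 6) = 5*(-11) = -55)
D(p) = 0
1/(D(N) + 83789) = 1/(0 + 83789) = 1/83789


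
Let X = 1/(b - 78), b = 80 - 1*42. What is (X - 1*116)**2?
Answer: 21538881/1600 ≈ 13462.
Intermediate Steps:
b = 38 (b = 80 - 42 = 38)
X = -1/40 (X = 1/(38 - 78) = 1/(-40) = -1/40 ≈ -0.025000)
(X - 1*116)**2 = (-1/40 - 1*116)**2 = (-1/40 - 116)**2 = (-4641/40)**2 = 21538881/1600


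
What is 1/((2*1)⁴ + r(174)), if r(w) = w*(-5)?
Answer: -1/854 ≈ -0.0011710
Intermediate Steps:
r(w) = -5*w
1/((2*1)⁴ + r(174)) = 1/((2*1)⁴ - 5*174) = 1/(2⁴ - 870) = 1/(16 - 870) = 1/(-854) = -1/854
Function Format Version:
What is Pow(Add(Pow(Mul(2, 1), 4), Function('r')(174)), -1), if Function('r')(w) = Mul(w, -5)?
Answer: Rational(-1, 854) ≈ -0.0011710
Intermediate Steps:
Function('r')(w) = Mul(-5, w)
Pow(Add(Pow(Mul(2, 1), 4), Function('r')(174)), -1) = Pow(Add(Pow(Mul(2, 1), 4), Mul(-5, 174)), -1) = Pow(Add(Pow(2, 4), -870), -1) = Pow(Add(16, -870), -1) = Pow(-854, -1) = Rational(-1, 854)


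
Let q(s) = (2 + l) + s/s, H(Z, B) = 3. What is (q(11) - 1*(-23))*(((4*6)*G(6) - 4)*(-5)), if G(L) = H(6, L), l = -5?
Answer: -7140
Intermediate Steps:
G(L) = 3
q(s) = -2 (q(s) = (2 - 5) + s/s = -3 + 1 = -2)
(q(11) - 1*(-23))*(((4*6)*G(6) - 4)*(-5)) = (-2 - 1*(-23))*(((4*6)*3 - 4)*(-5)) = (-2 + 23)*((24*3 - 4)*(-5)) = 21*((72 - 4)*(-5)) = 21*(68*(-5)) = 21*(-340) = -7140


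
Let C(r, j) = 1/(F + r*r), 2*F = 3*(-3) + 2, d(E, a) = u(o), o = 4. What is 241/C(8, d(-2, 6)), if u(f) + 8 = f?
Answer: 29161/2 ≈ 14581.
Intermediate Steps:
u(f) = -8 + f
d(E, a) = -4 (d(E, a) = -8 + 4 = -4)
F = -7/2 (F = (3*(-3) + 2)/2 = (-9 + 2)/2 = (½)*(-7) = -7/2 ≈ -3.5000)
C(r, j) = 1/(-7/2 + r²) (C(r, j) = 1/(-7/2 + r*r) = 1/(-7/2 + r²))
241/C(8, d(-2, 6)) = 241/((2/(-7 + 2*8²))) = 241/((2/(-7 + 2*64))) = 241/((2/(-7 + 128))) = 241/((2/121)) = 241/((2*(1/121))) = 241/(2/121) = 241*(121/2) = 29161/2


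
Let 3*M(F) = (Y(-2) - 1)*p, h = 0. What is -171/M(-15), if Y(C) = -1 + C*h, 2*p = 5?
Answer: 513/5 ≈ 102.60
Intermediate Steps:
p = 5/2 (p = (½)*5 = 5/2 ≈ 2.5000)
Y(C) = -1 (Y(C) = -1 + C*0 = -1 + 0 = -1)
M(F) = -5/3 (M(F) = ((-1 - 1)*(5/2))/3 = (-2*5/2)/3 = (⅓)*(-5) = -5/3)
-171/M(-15) = -171/(-5/3) = -171*(-⅗) = 513/5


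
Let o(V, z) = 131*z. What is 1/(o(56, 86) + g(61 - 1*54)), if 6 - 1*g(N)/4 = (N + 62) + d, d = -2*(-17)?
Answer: 1/10878 ≈ 9.1929e-5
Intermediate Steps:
d = 34
g(N) = -360 - 4*N (g(N) = 24 - 4*((N + 62) + 34) = 24 - 4*((62 + N) + 34) = 24 - 4*(96 + N) = 24 + (-384 - 4*N) = -360 - 4*N)
1/(o(56, 86) + g(61 - 1*54)) = 1/(131*86 + (-360 - 4*(61 - 1*54))) = 1/(11266 + (-360 - 4*(61 - 54))) = 1/(11266 + (-360 - 4*7)) = 1/(11266 + (-360 - 28)) = 1/(11266 - 388) = 1/10878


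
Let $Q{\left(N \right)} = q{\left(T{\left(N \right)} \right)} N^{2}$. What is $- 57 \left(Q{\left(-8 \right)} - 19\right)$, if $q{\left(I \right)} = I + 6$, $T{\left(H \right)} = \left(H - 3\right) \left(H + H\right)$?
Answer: $-662853$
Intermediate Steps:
$T{\left(H \right)} = 2 H \left(-3 + H\right)$ ($T{\left(H \right)} = \left(-3 + H\right) 2 H = 2 H \left(-3 + H\right)$)
$q{\left(I \right)} = 6 + I$
$Q{\left(N \right)} = N^{2} \left(6 + 2 N \left(-3 + N\right)\right)$ ($Q{\left(N \right)} = \left(6 + 2 N \left(-3 + N\right)\right) N^{2} = N^{2} \left(6 + 2 N \left(-3 + N\right)\right)$)
$- 57 \left(Q{\left(-8 \right)} - 19\right) = - 57 \left(2 \left(-8\right)^{2} \left(3 - 8 \left(-3 - 8\right)\right) - 19\right) = - 57 \left(2 \cdot 64 \left(3 - -88\right) - 19\right) = - 57 \left(2 \cdot 64 \left(3 + 88\right) - 19\right) = - 57 \left(2 \cdot 64 \cdot 91 - 19\right) = - 57 \left(11648 - 19\right) = \left(-57\right) 11629 = -662853$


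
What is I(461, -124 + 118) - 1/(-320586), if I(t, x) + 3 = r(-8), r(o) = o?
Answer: -3526445/320586 ≈ -11.000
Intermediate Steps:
I(t, x) = -11 (I(t, x) = -3 - 8 = -11)
I(461, -124 + 118) - 1/(-320586) = -11 - 1/(-320586) = -11 - 1*(-1/320586) = -11 + 1/320586 = -3526445/320586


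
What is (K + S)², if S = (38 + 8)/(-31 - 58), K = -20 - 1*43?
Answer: 31956409/7921 ≈ 4034.4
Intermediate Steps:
K = -63 (K = -20 - 43 = -63)
S = -46/89 (S = 46/(-89) = 46*(-1/89) = -46/89 ≈ -0.51685)
(K + S)² = (-63 - 46/89)² = (-5653/89)² = 31956409/7921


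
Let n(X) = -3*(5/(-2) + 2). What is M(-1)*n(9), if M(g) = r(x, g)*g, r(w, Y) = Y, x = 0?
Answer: 3/2 ≈ 1.5000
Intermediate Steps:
M(g) = g² (M(g) = g*g = g²)
n(X) = 3/2 (n(X) = -3*(5*(-½) + 2) = -3*(-5/2 + 2) = -3*(-½) = 3/2)
M(-1)*n(9) = (-1)²*(3/2) = 1*(3/2) = 3/2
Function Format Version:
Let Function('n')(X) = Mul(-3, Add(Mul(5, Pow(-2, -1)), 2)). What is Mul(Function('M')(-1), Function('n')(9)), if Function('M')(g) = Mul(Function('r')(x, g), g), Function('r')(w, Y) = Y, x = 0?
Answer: Rational(3, 2) ≈ 1.5000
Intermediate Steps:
Function('M')(g) = Pow(g, 2) (Function('M')(g) = Mul(g, g) = Pow(g, 2))
Function('n')(X) = Rational(3, 2) (Function('n')(X) = Mul(-3, Add(Mul(5, Rational(-1, 2)), 2)) = Mul(-3, Add(Rational(-5, 2), 2)) = Mul(-3, Rational(-1, 2)) = Rational(3, 2))
Mul(Function('M')(-1), Function('n')(9)) = Mul(Pow(-1, 2), Rational(3, 2)) = Mul(1, Rational(3, 2)) = Rational(3, 2)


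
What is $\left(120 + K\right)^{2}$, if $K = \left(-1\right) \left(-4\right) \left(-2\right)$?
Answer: $12544$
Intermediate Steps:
$K = -8$ ($K = 4 \left(-2\right) = -8$)
$\left(120 + K\right)^{2} = \left(120 - 8\right)^{2} = 112^{2} = 12544$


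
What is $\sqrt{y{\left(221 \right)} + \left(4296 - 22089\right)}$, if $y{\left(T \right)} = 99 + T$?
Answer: $i \sqrt{17473} \approx 132.19 i$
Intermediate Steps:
$\sqrt{y{\left(221 \right)} + \left(4296 - 22089\right)} = \sqrt{\left(99 + 221\right) + \left(4296 - 22089\right)} = \sqrt{320 - 17793} = \sqrt{-17473} = i \sqrt{17473}$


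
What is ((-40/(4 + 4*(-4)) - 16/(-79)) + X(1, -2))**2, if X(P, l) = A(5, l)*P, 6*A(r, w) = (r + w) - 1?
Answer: 840889/56169 ≈ 14.971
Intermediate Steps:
A(r, w) = -1/6 + r/6 + w/6 (A(r, w) = ((r + w) - 1)/6 = (-1 + r + w)/6 = -1/6 + r/6 + w/6)
X(P, l) = P*(2/3 + l/6) (X(P, l) = (-1/6 + (1/6)*5 + l/6)*P = (-1/6 + 5/6 + l/6)*P = (2/3 + l/6)*P = P*(2/3 + l/6))
((-40/(4 + 4*(-4)) - 16/(-79)) + X(1, -2))**2 = ((-40/(4 + 4*(-4)) - 16/(-79)) + (1/6)*1*(4 - 2))**2 = ((-40/(4 - 16) - 16*(-1/79)) + (1/6)*1*2)**2 = ((-40/(-12) + 16/79) + 1/3)**2 = ((-40*(-1/12) + 16/79) + 1/3)**2 = ((10/3 + 16/79) + 1/3)**2 = (838/237 + 1/3)**2 = (917/237)**2 = 840889/56169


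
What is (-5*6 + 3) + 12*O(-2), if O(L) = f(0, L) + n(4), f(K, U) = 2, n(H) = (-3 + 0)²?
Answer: 105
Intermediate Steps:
n(H) = 9 (n(H) = (-3)² = 9)
O(L) = 11 (O(L) = 2 + 9 = 11)
(-5*6 + 3) + 12*O(-2) = (-5*6 + 3) + 12*11 = (-30 + 3) + 132 = -27 + 132 = 105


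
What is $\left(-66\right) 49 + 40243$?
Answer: $37009$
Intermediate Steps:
$\left(-66\right) 49 + 40243 = -3234 + 40243 = 37009$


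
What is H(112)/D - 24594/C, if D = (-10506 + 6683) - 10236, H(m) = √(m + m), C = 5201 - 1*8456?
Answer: 8198/1085 - 4*√14/14059 ≈ 7.5547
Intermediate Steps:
C = -3255 (C = 5201 - 8456 = -3255)
H(m) = √2*√m (H(m) = √(2*m) = √2*√m)
D = -14059 (D = -3823 - 10236 = -14059)
H(112)/D - 24594/C = (√2*√112)/(-14059) - 24594/(-3255) = (√2*(4*√7))*(-1/14059) - 24594*(-1/3255) = (4*√14)*(-1/14059) + 8198/1085 = -4*√14/14059 + 8198/1085 = 8198/1085 - 4*√14/14059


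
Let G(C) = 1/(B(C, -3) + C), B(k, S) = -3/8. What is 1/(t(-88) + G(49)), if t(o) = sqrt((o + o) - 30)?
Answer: 1556/15586095 - 151321*I*sqrt(206)/31172190 ≈ 9.9833e-5 - 0.069673*I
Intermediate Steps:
t(o) = sqrt(-30 + 2*o) (t(o) = sqrt(2*o - 30) = sqrt(-30 + 2*o))
B(k, S) = -3/8 (B(k, S) = -3*1/8 = -3/8)
G(C) = 1/(-3/8 + C)
1/(t(-88) + G(49)) = 1/(sqrt(-30 + 2*(-88)) + 8/(-3 + 8*49)) = 1/(sqrt(-30 - 176) + 8/(-3 + 392)) = 1/(sqrt(-206) + 8/389) = 1/(I*sqrt(206) + 8*(1/389)) = 1/(I*sqrt(206) + 8/389) = 1/(8/389 + I*sqrt(206))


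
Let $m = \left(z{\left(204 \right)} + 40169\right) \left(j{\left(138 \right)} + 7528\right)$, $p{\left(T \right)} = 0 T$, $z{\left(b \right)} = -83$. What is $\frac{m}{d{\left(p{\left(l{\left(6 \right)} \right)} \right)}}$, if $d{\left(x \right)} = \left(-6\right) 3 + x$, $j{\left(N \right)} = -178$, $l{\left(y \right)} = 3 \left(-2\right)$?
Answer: $-16368450$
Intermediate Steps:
$l{\left(y \right)} = -6$
$p{\left(T \right)} = 0$
$d{\left(x \right)} = -18 + x$
$m = 294632100$ ($m = \left(-83 + 40169\right) \left(-178 + 7528\right) = 40086 \cdot 7350 = 294632100$)
$\frac{m}{d{\left(p{\left(l{\left(6 \right)} \right)} \right)}} = \frac{294632100}{-18 + 0} = \frac{294632100}{-18} = 294632100 \left(- \frac{1}{18}\right) = -16368450$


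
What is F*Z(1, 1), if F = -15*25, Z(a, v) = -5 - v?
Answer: 2250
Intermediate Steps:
F = -375
F*Z(1, 1) = -375*(-5 - 1*1) = -375*(-5 - 1) = -375*(-6) = 2250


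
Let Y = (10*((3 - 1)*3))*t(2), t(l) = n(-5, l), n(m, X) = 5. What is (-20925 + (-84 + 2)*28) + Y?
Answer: -22921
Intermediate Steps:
t(l) = 5
Y = 300 (Y = (10*((3 - 1)*3))*5 = (10*(2*3))*5 = (10*6)*5 = 60*5 = 300)
(-20925 + (-84 + 2)*28) + Y = (-20925 + (-84 + 2)*28) + 300 = (-20925 - 82*28) + 300 = (-20925 - 2296) + 300 = -23221 + 300 = -22921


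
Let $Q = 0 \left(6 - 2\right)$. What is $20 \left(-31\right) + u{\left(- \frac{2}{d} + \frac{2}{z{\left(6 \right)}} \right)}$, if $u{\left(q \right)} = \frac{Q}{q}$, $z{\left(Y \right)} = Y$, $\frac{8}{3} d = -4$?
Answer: $-620$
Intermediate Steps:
$d = - \frac{3}{2}$ ($d = \frac{3}{8} \left(-4\right) = - \frac{3}{2} \approx -1.5$)
$Q = 0$ ($Q = 0 \cdot 4 = 0$)
$u{\left(q \right)} = 0$ ($u{\left(q \right)} = \frac{0}{q} = 0$)
$20 \left(-31\right) + u{\left(- \frac{2}{d} + \frac{2}{z{\left(6 \right)}} \right)} = 20 \left(-31\right) + 0 = -620 + 0 = -620$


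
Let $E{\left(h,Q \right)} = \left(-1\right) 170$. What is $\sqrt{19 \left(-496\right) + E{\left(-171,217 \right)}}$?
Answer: $3 i \sqrt{1066} \approx 97.949 i$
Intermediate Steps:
$E{\left(h,Q \right)} = -170$
$\sqrt{19 \left(-496\right) + E{\left(-171,217 \right)}} = \sqrt{19 \left(-496\right) - 170} = \sqrt{-9424 - 170} = \sqrt{-9594} = 3 i \sqrt{1066}$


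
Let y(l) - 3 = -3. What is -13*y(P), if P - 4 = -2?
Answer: 0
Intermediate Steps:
P = 2 (P = 4 - 2 = 2)
y(l) = 0 (y(l) = 3 - 3 = 0)
-13*y(P) = -13*0 = 0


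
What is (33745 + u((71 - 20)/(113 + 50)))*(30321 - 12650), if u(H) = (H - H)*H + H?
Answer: 97199088106/163 ≈ 5.9631e+8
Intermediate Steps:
u(H) = H (u(H) = 0*H + H = 0 + H = H)
(33745 + u((71 - 20)/(113 + 50)))*(30321 - 12650) = (33745 + (71 - 20)/(113 + 50))*(30321 - 12650) = (33745 + 51/163)*17671 = (5500486/163)*17671 = 97199088106/163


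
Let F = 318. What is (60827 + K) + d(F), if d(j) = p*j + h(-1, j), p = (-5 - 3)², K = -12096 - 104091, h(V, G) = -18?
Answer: -35026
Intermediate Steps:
K = -116187
p = 64 (p = (-8)² = 64)
d(j) = -18 + 64*j (d(j) = 64*j - 18 = -18 + 64*j)
(60827 + K) + d(F) = (60827 - 116187) + (-18 + 64*318) = -55360 + (-18 + 20352) = -55360 + 20334 = -35026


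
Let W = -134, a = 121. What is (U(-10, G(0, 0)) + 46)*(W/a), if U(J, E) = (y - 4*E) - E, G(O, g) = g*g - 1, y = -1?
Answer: -6700/121 ≈ -55.372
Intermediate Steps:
G(O, g) = -1 + g**2 (G(O, g) = g**2 - 1 = -1 + g**2)
U(J, E) = -1 - 5*E (U(J, E) = (-1 - 4*E) - E = -1 - 5*E)
(U(-10, G(0, 0)) + 46)*(W/a) = ((-1 - 5*(-1 + 0**2)) + 46)*(-134/121) = ((-1 - 5*(-1 + 0)) + 46)*(-134*1/121) = ((-1 - 5*(-1)) + 46)*(-134/121) = ((-1 + 5) + 46)*(-134/121) = (4 + 46)*(-134/121) = 50*(-134/121) = -6700/121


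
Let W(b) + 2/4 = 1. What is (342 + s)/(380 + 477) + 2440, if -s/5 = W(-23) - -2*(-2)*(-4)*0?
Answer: 4182839/1714 ≈ 2440.4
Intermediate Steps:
W(b) = ½ (W(b) = -½ + 1 = ½)
s = -5/2 (s = -5*(½ - -2*(-2)*(-4)*0) = -5*(½ - 4*(-4)*0) = -5*(½ - (-16)*0) = -5*(½ - 1*0) = -5*(½ + 0) = -5*½ = -5/2 ≈ -2.5000)
(342 + s)/(380 + 477) + 2440 = (342 - 5/2)/(380 + 477) + 2440 = (679/2)/857 + 2440 = (679/2)*(1/857) + 2440 = 679/1714 + 2440 = 4182839/1714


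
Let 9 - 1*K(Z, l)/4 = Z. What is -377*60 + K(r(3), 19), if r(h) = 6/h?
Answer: -22592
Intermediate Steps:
K(Z, l) = 36 - 4*Z
-377*60 + K(r(3), 19) = -377*60 + (36 - 24/3) = -22620 + (36 - 24/3) = -22620 + (36 - 4*2) = -22620 + (36 - 8) = -22620 + 28 = -22592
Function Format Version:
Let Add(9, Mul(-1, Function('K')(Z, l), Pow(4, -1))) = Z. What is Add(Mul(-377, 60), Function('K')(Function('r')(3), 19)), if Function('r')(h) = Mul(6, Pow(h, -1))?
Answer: -22592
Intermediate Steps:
Function('K')(Z, l) = Add(36, Mul(-4, Z))
Add(Mul(-377, 60), Function('K')(Function('r')(3), 19)) = Add(Mul(-377, 60), Add(36, Mul(-4, Mul(6, Pow(3, -1))))) = Add(-22620, Add(36, Mul(-4, Mul(6, Rational(1, 3))))) = Add(-22620, Add(36, Mul(-4, 2))) = Add(-22620, Add(36, -8)) = Add(-22620, 28) = -22592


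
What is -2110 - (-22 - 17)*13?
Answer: -1603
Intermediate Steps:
-2110 - (-22 - 17)*13 = -2110 - (-39)*13 = -2110 - 1*(-507) = -2110 + 507 = -1603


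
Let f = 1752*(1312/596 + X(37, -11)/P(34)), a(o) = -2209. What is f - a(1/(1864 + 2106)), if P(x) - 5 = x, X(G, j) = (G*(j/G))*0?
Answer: 903797/149 ≈ 6065.8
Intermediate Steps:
X(G, j) = 0 (X(G, j) = j*0 = 0)
P(x) = 5 + x
f = 574656/149 (f = 1752*(1312/596 + 0/(5 + 34)) = 1752*(1312*(1/596) + 0/39) = 1752*(328/149 + 0*(1/39)) = 1752*(328/149 + 0) = 1752*(328/149) = 574656/149 ≈ 3856.8)
f - a(1/(1864 + 2106)) = 574656/149 - 1*(-2209) = 574656/149 + 2209 = 903797/149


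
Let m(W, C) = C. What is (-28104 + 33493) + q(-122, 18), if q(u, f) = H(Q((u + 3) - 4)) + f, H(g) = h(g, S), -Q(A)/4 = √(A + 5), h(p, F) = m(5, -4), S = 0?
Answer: 5403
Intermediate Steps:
h(p, F) = -4
Q(A) = -4*√(5 + A) (Q(A) = -4*√(A + 5) = -4*√(5 + A))
H(g) = -4
q(u, f) = -4 + f
(-28104 + 33493) + q(-122, 18) = (-28104 + 33493) + (-4 + 18) = 5389 + 14 = 5403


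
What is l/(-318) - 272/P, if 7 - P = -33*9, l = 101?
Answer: -7325/6042 ≈ -1.2123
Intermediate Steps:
P = 304 (P = 7 - (-33)*9 = 7 - 1*(-297) = 7 + 297 = 304)
l/(-318) - 272/P = 101/(-318) - 272/304 = 101*(-1/318) - 272*1/304 = -101/318 - 17/19 = -7325/6042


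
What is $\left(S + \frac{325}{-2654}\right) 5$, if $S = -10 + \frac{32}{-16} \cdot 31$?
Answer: $- \frac{957065}{2654} \approx -360.61$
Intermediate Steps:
$S = -72$ ($S = -10 + 32 \left(- \frac{1}{16}\right) 31 = -10 - 62 = -72$)
$\left(S + \frac{325}{-2654}\right) 5 = \left(-72 + \frac{325}{-2654}\right) 5 = \left(-72 + 325 \left(- \frac{1}{2654}\right)\right) 5 = \left(-72 - \frac{325}{2654}\right) 5 = \left(- \frac{191413}{2654}\right) 5 = - \frac{957065}{2654}$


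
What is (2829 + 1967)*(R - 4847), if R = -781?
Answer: -26991888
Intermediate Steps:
(2829 + 1967)*(R - 4847) = (2829 + 1967)*(-781 - 4847) = 4796*(-5628) = -26991888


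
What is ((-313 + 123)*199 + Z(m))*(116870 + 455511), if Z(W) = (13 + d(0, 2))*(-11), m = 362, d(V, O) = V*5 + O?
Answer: -21736168475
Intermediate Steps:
d(V, O) = O + 5*V (d(V, O) = 5*V + O = O + 5*V)
Z(W) = -165 (Z(W) = (13 + (2 + 5*0))*(-11) = (13 + (2 + 0))*(-11) = (13 + 2)*(-11) = 15*(-11) = -165)
((-313 + 123)*199 + Z(m))*(116870 + 455511) = ((-313 + 123)*199 - 165)*(116870 + 455511) = (-190*199 - 165)*572381 = (-37810 - 165)*572381 = -37975*572381 = -21736168475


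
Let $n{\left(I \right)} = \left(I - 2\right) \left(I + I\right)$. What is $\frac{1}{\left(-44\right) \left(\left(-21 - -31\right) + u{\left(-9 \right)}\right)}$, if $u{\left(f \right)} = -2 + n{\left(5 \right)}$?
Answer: $- \frac{1}{1672} \approx -0.00059809$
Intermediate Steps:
$n{\left(I \right)} = 2 I \left(-2 + I\right)$ ($n{\left(I \right)} = \left(-2 + I\right) 2 I = 2 I \left(-2 + I\right)$)
$u{\left(f \right)} = 28$ ($u{\left(f \right)} = -2 + 2 \cdot 5 \left(-2 + 5\right) = -2 + 2 \cdot 5 \cdot 3 = -2 + 30 = 28$)
$\frac{1}{\left(-44\right) \left(\left(-21 - -31\right) + u{\left(-9 \right)}\right)} = \frac{1}{\left(-44\right) \left(\left(-21 - -31\right) + 28\right)} = \frac{1}{\left(-44\right) \left(\left(-21 + 31\right) + 28\right)} = \frac{1}{\left(-44\right) \left(10 + 28\right)} = \frac{1}{\left(-44\right) 38} = \frac{1}{-1672} = - \frac{1}{1672}$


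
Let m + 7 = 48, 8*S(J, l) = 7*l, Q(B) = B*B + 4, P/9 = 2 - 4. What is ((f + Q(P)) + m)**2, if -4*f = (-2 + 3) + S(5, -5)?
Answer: 140067225/1024 ≈ 1.3678e+5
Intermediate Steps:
P = -18 (P = 9*(2 - 4) = 9*(-2) = -18)
Q(B) = 4 + B**2 (Q(B) = B**2 + 4 = 4 + B**2)
S(J, l) = 7*l/8 (S(J, l) = (7*l)/8 = 7*l/8)
m = 41 (m = -7 + 48 = 41)
f = 27/32 (f = -((-2 + 3) + (7/8)*(-5))/4 = -(1 - 35/8)/4 = -1/4*(-27/8) = 27/32 ≈ 0.84375)
((f + Q(P)) + m)**2 = ((27/32 + (4 + (-18)**2)) + 41)**2 = ((27/32 + (4 + 324)) + 41)**2 = ((27/32 + 328) + 41)**2 = (10523/32 + 41)**2 = (11835/32)**2 = 140067225/1024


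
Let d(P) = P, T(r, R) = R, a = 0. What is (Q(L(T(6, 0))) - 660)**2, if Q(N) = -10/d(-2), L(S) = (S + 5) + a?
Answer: 429025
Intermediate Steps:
L(S) = 5 + S (L(S) = (S + 5) + 0 = (5 + S) + 0 = 5 + S)
Q(N) = 5 (Q(N) = -10/(-2) = -10*(-1/2) = 5)
(Q(L(T(6, 0))) - 660)**2 = (5 - 660)**2 = (-655)**2 = 429025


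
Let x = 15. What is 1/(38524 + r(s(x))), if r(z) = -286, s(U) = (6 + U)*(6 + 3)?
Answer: 1/38238 ≈ 2.6152e-5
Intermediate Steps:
s(U) = 54 + 9*U (s(U) = (6 + U)*9 = 54 + 9*U)
1/(38524 + r(s(x))) = 1/(38524 - 286) = 1/38238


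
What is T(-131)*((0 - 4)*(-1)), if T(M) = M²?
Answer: 68644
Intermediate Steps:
T(-131)*((0 - 4)*(-1)) = (-131)²*((0 - 4)*(-1)) = 17161*(-4*(-1)) = 17161*4 = 68644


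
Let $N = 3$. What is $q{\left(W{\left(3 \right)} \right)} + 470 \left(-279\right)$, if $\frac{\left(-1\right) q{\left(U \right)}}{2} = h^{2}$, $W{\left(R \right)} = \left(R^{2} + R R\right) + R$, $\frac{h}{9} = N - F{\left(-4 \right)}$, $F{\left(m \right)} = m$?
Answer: $-139068$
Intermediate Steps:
$h = 63$ ($h = 9 \left(3 - -4\right) = 9 \left(3 + 4\right) = 9 \cdot 7 = 63$)
$W{\left(R \right)} = R + 2 R^{2}$ ($W{\left(R \right)} = \left(R^{2} + R^{2}\right) + R = 2 R^{2} + R = R + 2 R^{2}$)
$q{\left(U \right)} = -7938$ ($q{\left(U \right)} = - 2 \cdot 63^{2} = \left(-2\right) 3969 = -7938$)
$q{\left(W{\left(3 \right)} \right)} + 470 \left(-279\right) = -7938 + 470 \left(-279\right) = -7938 - 131130 = -139068$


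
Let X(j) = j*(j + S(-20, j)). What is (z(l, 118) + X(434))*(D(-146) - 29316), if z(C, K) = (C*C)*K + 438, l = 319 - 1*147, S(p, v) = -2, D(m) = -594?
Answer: -110034044580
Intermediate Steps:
l = 172 (l = 319 - 147 = 172)
z(C, K) = 438 + K*C² (z(C, K) = C²*K + 438 = K*C² + 438 = 438 + K*C²)
X(j) = j*(-2 + j) (X(j) = j*(j - 2) = j*(-2 + j))
(z(l, 118) + X(434))*(D(-146) - 29316) = ((438 + 118*172²) + 434*(-2 + 434))*(-594 - 29316) = ((438 + 118*29584) + 434*432)*(-29910) = ((438 + 3490912) + 187488)*(-29910) = (3491350 + 187488)*(-29910) = 3678838*(-29910) = -110034044580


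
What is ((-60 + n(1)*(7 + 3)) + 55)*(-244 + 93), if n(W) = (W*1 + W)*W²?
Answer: -2265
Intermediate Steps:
n(W) = 2*W³ (n(W) = (W + W)*W² = (2*W)*W² = 2*W³)
((-60 + n(1)*(7 + 3)) + 55)*(-244 + 93) = ((-60 + (2*1³)*(7 + 3)) + 55)*(-244 + 93) = ((-60 + (2*1)*10) + 55)*(-151) = ((-60 + 2*10) + 55)*(-151) = ((-60 + 20) + 55)*(-151) = (-40 + 55)*(-151) = 15*(-151) = -2265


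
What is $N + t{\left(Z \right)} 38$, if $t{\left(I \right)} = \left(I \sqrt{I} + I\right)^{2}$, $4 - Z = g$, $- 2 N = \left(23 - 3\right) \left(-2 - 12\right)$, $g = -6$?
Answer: $41940 + 7600 \sqrt{10} \approx 65973.0$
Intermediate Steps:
$N = 140$ ($N = - \frac{\left(23 - 3\right) \left(-2 - 12\right)}{2} = - \frac{20 \left(-14\right)}{2} = \left(- \frac{1}{2}\right) \left(-280\right) = 140$)
$Z = 10$ ($Z = 4 - -6 = 4 + 6 = 10$)
$t{\left(I \right)} = \left(I + I^{\frac{3}{2}}\right)^{2}$ ($t{\left(I \right)} = \left(I^{\frac{3}{2}} + I\right)^{2} = \left(I + I^{\frac{3}{2}}\right)^{2}$)
$N + t{\left(Z \right)} 38 = 140 + \left(10 + 10^{\frac{3}{2}}\right)^{2} \cdot 38 = 140 + \left(10 + 10 \sqrt{10}\right)^{2} \cdot 38 = 140 + 38 \left(10 + 10 \sqrt{10}\right)^{2}$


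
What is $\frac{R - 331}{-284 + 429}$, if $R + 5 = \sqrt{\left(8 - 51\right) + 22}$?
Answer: $- \frac{336}{145} + \frac{i \sqrt{21}}{145} \approx -2.3172 + 0.031604 i$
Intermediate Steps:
$R = -5 + i \sqrt{21}$ ($R = -5 + \sqrt{\left(8 - 51\right) + 22} = -5 + \sqrt{-43 + 22} = -5 + \sqrt{-21} = -5 + i \sqrt{21} \approx -5.0 + 4.5826 i$)
$\frac{R - 331}{-284 + 429} = \frac{\left(-5 + i \sqrt{21}\right) - 331}{-284 + 429} = \frac{-336 + i \sqrt{21}}{145} = \left(-336 + i \sqrt{21}\right) \frac{1}{145} = - \frac{336}{145} + \frac{i \sqrt{21}}{145}$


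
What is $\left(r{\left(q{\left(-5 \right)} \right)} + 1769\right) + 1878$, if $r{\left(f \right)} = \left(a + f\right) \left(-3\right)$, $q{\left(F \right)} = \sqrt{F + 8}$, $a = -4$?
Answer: $3659 - 3 \sqrt{3} \approx 3653.8$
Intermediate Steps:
$q{\left(F \right)} = \sqrt{8 + F}$
$r{\left(f \right)} = 12 - 3 f$ ($r{\left(f \right)} = \left(-4 + f\right) \left(-3\right) = 12 - 3 f$)
$\left(r{\left(q{\left(-5 \right)} \right)} + 1769\right) + 1878 = \left(\left(12 - 3 \sqrt{8 - 5}\right) + 1769\right) + 1878 = \left(\left(12 - 3 \sqrt{3}\right) + 1769\right) + 1878 = \left(1781 - 3 \sqrt{3}\right) + 1878 = 3659 - 3 \sqrt{3}$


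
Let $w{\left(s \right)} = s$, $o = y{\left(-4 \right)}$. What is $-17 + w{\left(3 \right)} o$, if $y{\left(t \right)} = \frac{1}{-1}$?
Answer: $-20$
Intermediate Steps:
$y{\left(t \right)} = -1$
$o = -1$
$-17 + w{\left(3 \right)} o = -17 + 3 \left(-1\right) = -17 - 3 = -20$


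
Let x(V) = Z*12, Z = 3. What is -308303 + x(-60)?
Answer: -308267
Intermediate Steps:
x(V) = 36 (x(V) = 3*12 = 36)
-308303 + x(-60) = -308303 + 36 = -308267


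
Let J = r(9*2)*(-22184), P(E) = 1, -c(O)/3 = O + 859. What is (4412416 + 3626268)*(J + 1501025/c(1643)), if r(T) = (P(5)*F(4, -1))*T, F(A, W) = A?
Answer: -48193697229770446/3753 ≈ -1.2841e+13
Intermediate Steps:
c(O) = -2577 - 3*O (c(O) = -3*(O + 859) = -3*(859 + O) = -2577 - 3*O)
r(T) = 4*T (r(T) = (1*4)*T = 4*T)
J = -1597248 (J = (4*(9*2))*(-22184) = (4*18)*(-22184) = 72*(-22184) = -1597248)
(4412416 + 3626268)*(J + 1501025/c(1643)) = (4412416 + 3626268)*(-1597248 + 1501025/(-2577 - 3*1643)) = 8038684*(-1597248 + 1501025/(-2577 - 4929)) = 8038684*(-1597248 + 1501025/(-7506)) = 8038684*(-1597248 + 1501025*(-1/7506)) = 8038684*(-1597248 - 1501025/7506) = 8038684*(-11990444513/7506) = -48193697229770446/3753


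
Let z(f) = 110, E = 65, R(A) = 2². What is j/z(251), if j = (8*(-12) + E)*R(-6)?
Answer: -62/55 ≈ -1.1273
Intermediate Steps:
R(A) = 4
j = -124 (j = (8*(-12) + 65)*4 = (-96 + 65)*4 = -31*4 = -124)
j/z(251) = -124/110 = -124*1/110 = -62/55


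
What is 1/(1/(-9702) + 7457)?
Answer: 9702/72347813 ≈ 0.00013410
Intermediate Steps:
1/(1/(-9702) + 7457) = 1/(-1/9702 + 7457) = 1/(72347813/9702) = 9702/72347813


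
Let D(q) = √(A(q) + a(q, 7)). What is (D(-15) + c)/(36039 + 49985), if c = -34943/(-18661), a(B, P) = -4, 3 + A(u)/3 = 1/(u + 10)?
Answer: 34943/1605293864 + I*√85/215060 ≈ 2.1767e-5 + 4.287e-5*I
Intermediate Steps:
A(u) = -9 + 3/(10 + u) (A(u) = -9 + 3/(u + 10) = -9 + 3/(10 + u))
c = 34943/18661 (c = -34943*(-1/18661) = 34943/18661 ≈ 1.8725)
D(q) = √(-4 + 3*(-29 - 3*q)/(10 + q)) (D(q) = √(3*(-29 - 3*q)/(10 + q) - 4) = √(-4 + 3*(-29 - 3*q)/(10 + q)))
(D(-15) + c)/(36039 + 49985) = (√((-127 - 13*(-15))/(10 - 15)) + 34943/18661)/(36039 + 49985) = (√((-127 + 195)/(-5)) + 34943/18661)/86024 = (√(-⅕*68) + 34943/18661)*(1/86024) = (√(-68/5) + 34943/18661)*(1/86024) = (2*I*√85/5 + 34943/18661)*(1/86024) = (34943/18661 + 2*I*√85/5)*(1/86024) = 34943/1605293864 + I*√85/215060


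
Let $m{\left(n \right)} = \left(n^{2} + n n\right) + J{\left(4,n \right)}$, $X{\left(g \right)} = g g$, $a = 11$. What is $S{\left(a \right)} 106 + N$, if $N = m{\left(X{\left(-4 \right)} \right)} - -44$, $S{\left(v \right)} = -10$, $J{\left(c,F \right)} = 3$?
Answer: $-501$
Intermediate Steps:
$X{\left(g \right)} = g^{2}$
$m{\left(n \right)} = 3 + 2 n^{2}$ ($m{\left(n \right)} = \left(n^{2} + n n\right) + 3 = \left(n^{2} + n^{2}\right) + 3 = 2 n^{2} + 3 = 3 + 2 n^{2}$)
$N = 559$ ($N = \left(3 + 2 \left(\left(-4\right)^{2}\right)^{2}\right) - -44 = \left(3 + 2 \cdot 16^{2}\right) + 44 = \left(3 + 2 \cdot 256\right) + 44 = \left(3 + 512\right) + 44 = 515 + 44 = 559$)
$S{\left(a \right)} 106 + N = \left(-10\right) 106 + 559 = -1060 + 559 = -501$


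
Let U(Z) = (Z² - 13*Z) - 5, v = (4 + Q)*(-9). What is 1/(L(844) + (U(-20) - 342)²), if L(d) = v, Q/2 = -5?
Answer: 1/98023 ≈ 1.0202e-5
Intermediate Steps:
Q = -10 (Q = 2*(-5) = -10)
v = 54 (v = (4 - 10)*(-9) = -6*(-9) = 54)
U(Z) = -5 + Z² - 13*Z
L(d) = 54
1/(L(844) + (U(-20) - 342)²) = 1/(54 + ((-5 + (-20)² - 13*(-20)) - 342)²) = 1/(54 + ((-5 + 400 + 260) - 342)²) = 1/(54 + (655 - 342)²) = 1/(54 + 313²) = 1/(54 + 97969) = 1/98023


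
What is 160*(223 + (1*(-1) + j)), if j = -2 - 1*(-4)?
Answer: 35840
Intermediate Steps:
j = 2 (j = -2 + 4 = 2)
160*(223 + (1*(-1) + j)) = 160*(223 + (1*(-1) + 2)) = 160*(223 + (-1 + 2)) = 160*(223 + 1) = 160*224 = 35840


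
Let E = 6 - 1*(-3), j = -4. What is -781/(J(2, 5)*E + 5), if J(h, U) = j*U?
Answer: 781/175 ≈ 4.4629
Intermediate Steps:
J(h, U) = -4*U
E = 9 (E = 6 + 3 = 9)
-781/(J(2, 5)*E + 5) = -781/(-4*5*9 + 5) = -781/(-20*9 + 5) = -781/(-180 + 5) = -781/(-175) = -781*(-1/175) = 781/175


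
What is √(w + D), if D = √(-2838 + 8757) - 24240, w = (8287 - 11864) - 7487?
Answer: √(-35304 + √5919) ≈ 187.69*I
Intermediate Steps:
w = -11064 (w = -3577 - 7487 = -11064)
D = -24240 + √5919 (D = √5919 - 24240 = -24240 + √5919 ≈ -24163.)
√(w + D) = √(-11064 + (-24240 + √5919)) = √(-35304 + √5919)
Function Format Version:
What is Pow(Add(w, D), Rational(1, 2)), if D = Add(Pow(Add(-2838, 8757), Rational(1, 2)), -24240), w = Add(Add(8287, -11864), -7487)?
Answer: Pow(Add(-35304, Pow(5919, Rational(1, 2))), Rational(1, 2)) ≈ Mul(187.69, I)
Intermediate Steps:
w = -11064 (w = Add(-3577, -7487) = -11064)
D = Add(-24240, Pow(5919, Rational(1, 2))) (D = Add(Pow(5919, Rational(1, 2)), -24240) = Add(-24240, Pow(5919, Rational(1, 2))) ≈ -24163.)
Pow(Add(w, D), Rational(1, 2)) = Pow(Add(-11064, Add(-24240, Pow(5919, Rational(1, 2)))), Rational(1, 2)) = Pow(Add(-35304, Pow(5919, Rational(1, 2))), Rational(1, 2))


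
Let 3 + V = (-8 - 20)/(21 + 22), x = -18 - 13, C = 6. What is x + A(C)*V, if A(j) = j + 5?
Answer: -3060/43 ≈ -71.163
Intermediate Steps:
x = -31
V = -157/43 (V = -3 + (-8 - 20)/(21 + 22) = -3 - 28/43 = -157/43 ≈ -3.6512)
A(j) = 5 + j
x + A(C)*V = -31 + (5 + 6)*(-157/43) = -31 + 11*(-157/43) = -31 - 1727/43 = -3060/43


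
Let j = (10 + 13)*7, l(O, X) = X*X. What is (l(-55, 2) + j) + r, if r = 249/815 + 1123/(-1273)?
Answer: 170588407/1037495 ≈ 164.42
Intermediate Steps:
l(O, X) = X**2
r = -598268/1037495 (r = 249*(1/815) + 1123*(-1/1273) = 249/815 - 1123/1273 = -598268/1037495 ≈ -0.57665)
j = 161 (j = 23*7 = 161)
(l(-55, 2) + j) + r = (2**2 + 161) - 598268/1037495 = (4 + 161) - 598268/1037495 = 165 - 598268/1037495 = 170588407/1037495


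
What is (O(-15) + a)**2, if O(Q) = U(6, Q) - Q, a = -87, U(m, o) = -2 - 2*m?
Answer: 7396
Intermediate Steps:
O(Q) = -14 - Q (O(Q) = (-2 - 2*6) - Q = (-2 - 12) - Q = -14 - Q)
(O(-15) + a)**2 = ((-14 - 1*(-15)) - 87)**2 = ((-14 + 15) - 87)**2 = (1 - 87)**2 = (-86)**2 = 7396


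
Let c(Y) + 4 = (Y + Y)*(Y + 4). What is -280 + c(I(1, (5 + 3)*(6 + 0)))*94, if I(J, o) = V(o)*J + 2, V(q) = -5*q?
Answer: 10469440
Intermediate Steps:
I(J, o) = 2 - 5*J*o (I(J, o) = (-5*o)*J + 2 = -5*J*o + 2 = 2 - 5*J*o)
c(Y) = -4 + 2*Y*(4 + Y) (c(Y) = -4 + (Y + Y)*(Y + 4) = -4 + (2*Y)*(4 + Y) = -4 + 2*Y*(4 + Y))
-280 + c(I(1, (5 + 3)*(6 + 0)))*94 = -280 + (-4 + 2*(2 - 5*1*(5 + 3)*(6 + 0))² + 8*(2 - 5*1*(5 + 3)*(6 + 0)))*94 = -280 + (-4 + 2*(2 - 5*1*8*6)² + 8*(2 - 5*1*8*6))*94 = -280 + (-4 + 2*(2 - 5*1*48)² + 8*(2 - 5*1*48))*94 = -280 + (-4 + 2*(2 - 240)² + 8*(2 - 240))*94 = -280 + (-4 + 2*(-238)² + 8*(-238))*94 = -280 + (-4 + 2*56644 - 1904)*94 = -280 + (-4 + 113288 - 1904)*94 = -280 + 111380*94 = -280 + 10469720 = 10469440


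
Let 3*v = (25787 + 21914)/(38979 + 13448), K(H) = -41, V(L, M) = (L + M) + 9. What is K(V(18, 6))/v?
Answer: -6448521/47701 ≈ -135.19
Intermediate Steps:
V(L, M) = 9 + L + M
v = 47701/157281 (v = ((25787 + 21914)/(38979 + 13448))/3 = (47701/52427)/3 = (47701*(1/52427))/3 = (1/3)*(47701/52427) = 47701/157281 ≈ 0.30329)
K(V(18, 6))/v = -41/47701/157281 = -41*157281/47701 = -6448521/47701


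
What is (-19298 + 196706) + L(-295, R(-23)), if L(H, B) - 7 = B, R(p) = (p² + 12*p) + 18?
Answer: 177686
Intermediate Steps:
R(p) = 18 + p² + 12*p
L(H, B) = 7 + B
(-19298 + 196706) + L(-295, R(-23)) = (-19298 + 196706) + (7 + (18 + (-23)² + 12*(-23))) = 177408 + (7 + (18 + 529 - 276)) = 177408 + (7 + 271) = 177408 + 278 = 177686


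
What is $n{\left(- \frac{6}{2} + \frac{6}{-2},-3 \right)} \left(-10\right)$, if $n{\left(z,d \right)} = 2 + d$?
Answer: $10$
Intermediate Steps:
$n{\left(- \frac{6}{2} + \frac{6}{-2},-3 \right)} \left(-10\right) = \left(2 - 3\right) \left(-10\right) = \left(-1\right) \left(-10\right) = 10$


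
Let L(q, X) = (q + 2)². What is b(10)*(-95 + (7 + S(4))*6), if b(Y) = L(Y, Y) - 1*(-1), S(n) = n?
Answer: -4205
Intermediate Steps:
L(q, X) = (2 + q)²
b(Y) = 1 + (2 + Y)² (b(Y) = (2 + Y)² - 1*(-1) = (2 + Y)² + 1 = 1 + (2 + Y)²)
b(10)*(-95 + (7 + S(4))*6) = (1 + (2 + 10)²)*(-95 + (7 + 4)*6) = (1 + 12²)*(-95 + 11*6) = (1 + 144)*(-95 + 66) = 145*(-29) = -4205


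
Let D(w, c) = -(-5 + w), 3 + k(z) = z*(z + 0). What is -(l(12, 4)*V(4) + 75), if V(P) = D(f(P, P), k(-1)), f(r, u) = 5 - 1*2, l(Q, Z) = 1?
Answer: -77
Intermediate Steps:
k(z) = -3 + z² (k(z) = -3 + z*(z + 0) = -3 + z*z = -3 + z²)
f(r, u) = 3 (f(r, u) = 5 - 2 = 3)
D(w, c) = 5 - w
V(P) = 2 (V(P) = 5 - 1*3 = 5 - 3 = 2)
-(l(12, 4)*V(4) + 75) = -(1*2 + 75) = -(2 + 75) = -1*77 = -77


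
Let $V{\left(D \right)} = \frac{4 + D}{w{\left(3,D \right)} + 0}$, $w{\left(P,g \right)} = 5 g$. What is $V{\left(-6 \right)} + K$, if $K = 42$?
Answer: $\frac{631}{15} \approx 42.067$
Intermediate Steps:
$V{\left(D \right)} = \frac{4 + D}{5 D}$ ($V{\left(D \right)} = \frac{4 + D}{5 D + 0} = \frac{4 + D}{5 D}$)
$V{\left(-6 \right)} + K = \frac{4 - 6}{5 \left(-6\right)} + 42 = \frac{1}{5} \left(- \frac{1}{6}\right) \left(-2\right) + 42 = \frac{1}{15} + 42 = \frac{631}{15}$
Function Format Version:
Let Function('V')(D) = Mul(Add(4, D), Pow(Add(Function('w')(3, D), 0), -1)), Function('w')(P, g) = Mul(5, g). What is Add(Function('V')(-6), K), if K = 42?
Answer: Rational(631, 15) ≈ 42.067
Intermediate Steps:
Function('V')(D) = Mul(Rational(1, 5), Pow(D, -1), Add(4, D)) (Function('V')(D) = Mul(Add(4, D), Pow(Add(Mul(5, D), 0), -1)) = Mul(Add(4, D), Pow(Mul(5, D), -1)) = Mul(Add(4, D), Mul(Rational(1, 5), Pow(D, -1))) = Mul(Rational(1, 5), Pow(D, -1), Add(4, D)))
Add(Function('V')(-6), K) = Add(Mul(Rational(1, 5), Pow(-6, -1), Add(4, -6)), 42) = Add(Mul(Rational(1, 5), Rational(-1, 6), -2), 42) = Add(Rational(1, 15), 42) = Rational(631, 15)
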